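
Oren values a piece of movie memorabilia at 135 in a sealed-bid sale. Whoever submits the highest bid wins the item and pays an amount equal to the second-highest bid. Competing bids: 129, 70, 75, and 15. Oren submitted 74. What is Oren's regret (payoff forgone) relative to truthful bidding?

The highest competing bid is 129.
Bidding truthfully at 135: Oren has the top bid, wins, and pays the second-highest bid 129. Payoff = 135 − 129 = 6.
Bidding 74: the top bid is 129 (a rival), so Oren loses. Payoff = 0.
Regret = truthful payoff − actual payoff = 6 − 0 = 6.

6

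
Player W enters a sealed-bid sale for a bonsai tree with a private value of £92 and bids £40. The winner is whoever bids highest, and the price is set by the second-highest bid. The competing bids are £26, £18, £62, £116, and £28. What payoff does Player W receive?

Player W's payoff: £0.

Highest competing bid: £116.
Player W's bid £40 is not the highest, so Player W loses, pays nothing, and earns zero payoff.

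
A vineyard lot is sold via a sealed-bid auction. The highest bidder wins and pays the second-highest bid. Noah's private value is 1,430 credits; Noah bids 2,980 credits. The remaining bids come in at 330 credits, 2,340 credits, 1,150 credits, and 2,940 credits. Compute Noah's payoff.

Highest competing bid: 2,940 credits.
Noah's bid 2,980 credits is the highest overall, so Noah wins and pays the second-highest bid, 2,940 credits.
Payoff = value − price = 1,430 credits − 2,940 credits = -1,510 credits.
Overbidding won the item at a price above value — truthful bidding would have avoided this loss.

Payoff = -1,510 credits.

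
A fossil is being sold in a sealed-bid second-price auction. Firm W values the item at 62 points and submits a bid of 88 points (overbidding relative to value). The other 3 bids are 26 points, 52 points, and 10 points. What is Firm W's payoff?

Highest competing bid: 52 points.
Firm W's bid 88 points is the highest overall, so Firm W wins and pays the second-highest bid, 52 points.
Payoff = value − price = 62 points − 52 points = 10 points.

Payoff = 10 points.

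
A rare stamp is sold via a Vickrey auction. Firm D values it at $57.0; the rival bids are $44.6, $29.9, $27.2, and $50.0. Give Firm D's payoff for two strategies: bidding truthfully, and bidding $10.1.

The highest competing bid is $50.0.
Bidding truthfully at $57.0: Firm D has the top bid, wins, and pays the second-highest bid $50.0. Payoff = $57.0 − $50.0 = $7.0.
Bidding $10.1: the top bid is $50.0 (a rival), so Firm D loses. Payoff = $0.0.
This is the dominant-strategy logic: truthful bidding weakly beats any alternative.

(a) $7.0  (b) $0.0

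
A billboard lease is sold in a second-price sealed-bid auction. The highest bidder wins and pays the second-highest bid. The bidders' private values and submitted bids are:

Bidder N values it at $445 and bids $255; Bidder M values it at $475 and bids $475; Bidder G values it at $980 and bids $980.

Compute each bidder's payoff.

Bidder N $0, Bidder M $0, Bidder G $505.

Ranking the bids: Bidder G $980, then Bidder M $475, then Bidder N $255.
Bidder G has the top bid and wins; the price is the second-highest bid, $475.
Bidder G's payoff = $980 − $475 = $505. All other bidders lose, so their payoff is 0.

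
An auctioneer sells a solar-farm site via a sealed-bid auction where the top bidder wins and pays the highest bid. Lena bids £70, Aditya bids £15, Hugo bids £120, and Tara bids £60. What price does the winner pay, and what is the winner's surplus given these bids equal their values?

The winner pays £120 for a surplus of £0.

Ordered from highest: Hugo £120; Lena £70; Tara £60; Aditya £15.
Hugo is the highest bidder, so Hugo wins.
Under the first-price rule, the price is the highest bid: £120.
Surplus = £120 − £120 = £0.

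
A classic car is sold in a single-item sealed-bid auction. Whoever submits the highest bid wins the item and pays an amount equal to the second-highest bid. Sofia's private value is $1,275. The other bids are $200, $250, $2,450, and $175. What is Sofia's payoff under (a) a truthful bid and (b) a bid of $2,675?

(a) $0  (b) -$1,175

The highest competing bid is $2,450.
Bidding truthfully at $1,275: the top bid is $2,450 (a rival), so Sofia loses. Payoff = $0.
Bidding $2,675: Sofia has the top bid, wins, and pays the second-highest bid $2,450. Payoff = $1,275 − $2,450 = -$1,175.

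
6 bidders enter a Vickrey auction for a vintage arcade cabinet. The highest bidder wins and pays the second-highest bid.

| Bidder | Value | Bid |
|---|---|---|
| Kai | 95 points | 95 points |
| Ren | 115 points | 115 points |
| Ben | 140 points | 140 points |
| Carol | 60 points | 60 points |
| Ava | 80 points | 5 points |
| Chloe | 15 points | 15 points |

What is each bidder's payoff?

Sorted high to low: Ben 140 points, then Ren 115 points, then Kai 95 points, then Carol 60 points, then Chloe 15 points, then Ava 5 points.
Ben has the top bid and wins; the price is the second-highest bid, 115 points.
Ben's payoff = 140 points − 115 points = 25 points. All other bidders lose, so their payoff is 0.

Kai 0 points, Ren 0 points, Ben 25 points, Carol 0 points, Ava 0 points, Chloe 0 points.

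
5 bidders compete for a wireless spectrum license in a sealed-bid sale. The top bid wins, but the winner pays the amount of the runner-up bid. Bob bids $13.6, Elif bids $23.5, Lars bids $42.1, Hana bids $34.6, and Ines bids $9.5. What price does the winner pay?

Price paid: $34.6.

Sorted high to low: Lars $42.1 > Hana $34.6 > Elif $23.5 > Bob $13.6 > Ines $9.5.
Lars has the highest bid, so Lars wins.
The second-highest bid is $34.6, so that is what Lars pays.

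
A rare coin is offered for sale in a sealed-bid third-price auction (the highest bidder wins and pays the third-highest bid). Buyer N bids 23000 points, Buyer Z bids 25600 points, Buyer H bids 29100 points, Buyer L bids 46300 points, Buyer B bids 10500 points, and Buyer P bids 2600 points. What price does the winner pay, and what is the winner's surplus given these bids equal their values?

Ordered from highest: Buyer L 46300 points; Buyer H 29100 points; Buyer Z 25600 points; Buyer N 23000 points; Buyer B 10500 points; Buyer P 2600 points.
Buyer L is the highest bidder, so Buyer L wins.
Under the third-price rule, the price is the third-highest bid: 25600 points.
Surplus = 46300 points − 25600 points = 20700 points.

Price 25600 points; surplus 20700 points.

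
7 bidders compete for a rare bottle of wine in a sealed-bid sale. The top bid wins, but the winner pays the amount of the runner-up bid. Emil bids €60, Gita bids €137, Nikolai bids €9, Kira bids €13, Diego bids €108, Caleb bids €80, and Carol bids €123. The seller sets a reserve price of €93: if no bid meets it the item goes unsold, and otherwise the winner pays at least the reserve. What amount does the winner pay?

Bids in descending order: Gita €137, then Carol €123, then Diego €108, then Caleb €80, then Emil €60, then Kira €13, then Nikolai €9.
Gita has the highest bid, so Gita wins.
The second-highest bid is €123, which exceeds the reserve, so that sets the price.

Price paid: €123.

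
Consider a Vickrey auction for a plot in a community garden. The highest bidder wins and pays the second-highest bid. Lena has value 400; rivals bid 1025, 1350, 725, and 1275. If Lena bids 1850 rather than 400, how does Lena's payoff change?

Payoff change: -950.

The highest competing bid is 1350.
Bidding truthfully at 400: the top bid is 1350 (a rival), so Lena loses. Payoff = 0.
Bidding 1850: Lena has the top bid, wins, and pays the second-highest bid 1350. Payoff = 400 − 1350 = -950.
Change = -950 − 0 = -950.
This is the dominant-strategy logic: truthful bidding weakly beats any alternative.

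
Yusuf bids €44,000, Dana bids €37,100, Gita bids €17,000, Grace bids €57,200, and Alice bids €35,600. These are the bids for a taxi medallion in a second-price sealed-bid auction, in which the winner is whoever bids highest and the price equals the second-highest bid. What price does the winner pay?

Ranking the bids: Grace €57,200; Yusuf €44,000; Dana €37,100; Alice €35,600; Gita €17,000.
Grace is the highest bidder, so Grace wins.
Under the second-price rule, the price is the second-highest bid: €44,000.

Price paid: €44,000.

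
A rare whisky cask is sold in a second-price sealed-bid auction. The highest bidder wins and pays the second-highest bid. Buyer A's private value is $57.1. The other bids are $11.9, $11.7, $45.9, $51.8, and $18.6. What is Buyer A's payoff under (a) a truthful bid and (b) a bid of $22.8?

The highest competing bid is $51.8.
Bidding truthfully at $57.1: Buyer A has the top bid, wins, and pays the second-highest bid $51.8. Payoff = $57.1 − $51.8 = $5.3.
Bidding $22.8: the top bid is $51.8 (a rival), so Buyer A loses. Payoff = $0.0.

Truthful: $5.3; alternative: $0.0.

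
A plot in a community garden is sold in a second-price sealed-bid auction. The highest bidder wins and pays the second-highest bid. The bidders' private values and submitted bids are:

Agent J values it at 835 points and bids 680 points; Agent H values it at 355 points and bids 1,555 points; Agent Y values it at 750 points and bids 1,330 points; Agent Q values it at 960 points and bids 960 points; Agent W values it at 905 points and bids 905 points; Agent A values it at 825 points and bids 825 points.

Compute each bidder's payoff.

Agent J 0 points, Agent H -975 points, Agent Y 0 points, Agent Q 0 points, Agent W 0 points, Agent A 0 points.

Ordered from highest: Agent H 1,555 points > Agent Y 1,330 points > Agent Q 960 points > Agent W 905 points > Agent A 825 points > Agent J 680 points.
Agent H has the top bid and wins; the price is the second-highest bid, 1,330 points.
Agent H's payoff = 355 points − 1,330 points = -975 points. All other bidders lose, so their payoff is 0.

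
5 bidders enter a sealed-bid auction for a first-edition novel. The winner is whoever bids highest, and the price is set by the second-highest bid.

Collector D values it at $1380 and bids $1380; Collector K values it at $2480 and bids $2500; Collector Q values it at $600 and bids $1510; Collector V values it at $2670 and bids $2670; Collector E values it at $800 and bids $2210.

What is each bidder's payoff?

Payoffs: Collector D $0, Collector K $0, Collector Q $0, Collector V $170, Collector E $0.

Ranking the bids: Collector V $2670, then Collector K $2500, then Collector E $2210, then Collector Q $1510, then Collector D $1380.
Collector V has the top bid and wins; the price is the second-highest bid, $2500.
Collector V's payoff = $2670 − $2500 = $170. All other bidders lose, so their payoff is 0.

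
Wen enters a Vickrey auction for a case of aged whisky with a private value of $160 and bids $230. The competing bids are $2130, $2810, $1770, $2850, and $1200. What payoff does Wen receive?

Wen's payoff: $0.

Highest competing bid: $2850.
Wen's bid $230 is not the highest, so Wen loses, pays nothing, and earns zero payoff.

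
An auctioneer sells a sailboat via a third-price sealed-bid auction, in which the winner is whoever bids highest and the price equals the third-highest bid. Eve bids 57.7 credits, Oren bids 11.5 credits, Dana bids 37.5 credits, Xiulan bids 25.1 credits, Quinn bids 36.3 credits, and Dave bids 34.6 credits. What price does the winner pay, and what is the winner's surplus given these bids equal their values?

The winner pays 36.3 credits for a surplus of 21.4 credits.

Sorted high to low: Eve 57.7 credits, then Dana 37.5 credits, then Quinn 36.3 credits, then Dave 34.6 credits, then Xiulan 25.1 credits, then Oren 11.5 credits.
Eve is the highest bidder, so Eve wins.
Under the third-price rule, the price is the third-highest bid: 36.3 credits.
Surplus = 57.7 credits − 36.3 credits = 21.4 credits.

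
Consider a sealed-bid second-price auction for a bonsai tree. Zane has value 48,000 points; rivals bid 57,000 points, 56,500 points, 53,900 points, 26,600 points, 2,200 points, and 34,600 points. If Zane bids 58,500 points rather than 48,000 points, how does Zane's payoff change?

Change in payoff: -9,000 points.

The highest competing bid is 57,000 points.
Bidding truthfully at 48,000 points: the top bid is 57,000 points (a rival), so Zane loses. Payoff = 0 points.
Bidding 58,500 points: Zane has the top bid, wins, and pays the second-highest bid 57,000 points. Payoff = 48,000 points − 57,000 points = -9,000 points.
Change = -9,000 points − 0 points = -9,000 points.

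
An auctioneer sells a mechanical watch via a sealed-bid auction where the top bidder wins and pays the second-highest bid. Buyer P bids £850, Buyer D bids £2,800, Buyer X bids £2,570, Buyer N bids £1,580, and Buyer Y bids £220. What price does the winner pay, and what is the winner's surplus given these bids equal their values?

Price £2,570; surplus £230.

Ranking the bids: Buyer D £2,800, then Buyer X £2,570, then Buyer N £1,580, then Buyer P £850, then Buyer Y £220.
Buyer D is the highest bidder, so Buyer D wins.
Under the second-price rule, the price is the second-highest bid: £2,570.
Surplus = £2,800 − £2,570 = £230.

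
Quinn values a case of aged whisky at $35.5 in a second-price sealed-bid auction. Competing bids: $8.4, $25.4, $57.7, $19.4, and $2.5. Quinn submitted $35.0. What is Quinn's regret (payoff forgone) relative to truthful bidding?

Regret: $0.0.

The highest competing bid is $57.7.
Bidding truthfully at $35.5: the top bid is $57.7 (a rival), so Quinn loses. Payoff = $0.0.
Bidding $35.0: the top bid is $57.7 (a rival), so Quinn loses. Payoff = $0.0.
Regret = truthful payoff − actual payoff = $0.0 − $0.0 = $0.0.
The bid only affects whether you win, not the price — here both bids land on the same side of the top rival bid, so the deviation is payoff-neutral.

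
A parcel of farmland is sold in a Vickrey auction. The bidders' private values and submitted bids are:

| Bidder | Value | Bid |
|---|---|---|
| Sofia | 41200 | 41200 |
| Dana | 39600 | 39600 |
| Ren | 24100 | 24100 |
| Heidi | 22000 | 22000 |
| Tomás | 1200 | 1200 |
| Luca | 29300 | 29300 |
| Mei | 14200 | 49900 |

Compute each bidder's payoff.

Bids in descending order: Mei 49900, then Sofia 41200, then Dana 39600, then Luca 29300, then Ren 24100, then Heidi 22000, then Tomás 1200.
Mei has the top bid and wins; the price is the second-highest bid, 41200.
Mei's payoff = 14200 − 41200 = -27000. All other bidders lose, so their payoff is 0.

Sofia 0, Dana 0, Ren 0, Heidi 0, Tomás 0, Luca 0, Mei -27000.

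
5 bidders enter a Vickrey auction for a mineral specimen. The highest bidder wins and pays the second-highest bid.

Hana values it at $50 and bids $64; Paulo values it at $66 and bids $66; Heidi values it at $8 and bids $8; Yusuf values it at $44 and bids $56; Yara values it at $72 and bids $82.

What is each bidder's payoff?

Hana $0, Paulo $0, Heidi $0, Yusuf $0, Yara $6.

Sorted high to low: Yara $82 > Paulo $66 > Hana $64 > Yusuf $56 > Heidi $8.
Yara has the top bid and wins; the price is the second-highest bid, $66.
Yara's payoff = $72 − $66 = $6. All other bidders lose, so their payoff is 0.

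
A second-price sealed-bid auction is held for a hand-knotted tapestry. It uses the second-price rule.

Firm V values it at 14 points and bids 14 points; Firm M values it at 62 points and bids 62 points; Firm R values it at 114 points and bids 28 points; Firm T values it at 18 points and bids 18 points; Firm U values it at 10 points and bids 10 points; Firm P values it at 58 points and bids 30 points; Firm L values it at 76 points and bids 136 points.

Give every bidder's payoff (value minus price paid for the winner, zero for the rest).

Ordered from highest: Firm L 136 points, then Firm M 62 points, then Firm P 30 points, then Firm R 28 points, then Firm T 18 points, then Firm V 14 points, then Firm U 10 points.
Firm L has the top bid and wins; the price is the second-highest bid, 62 points.
Firm L's payoff = 76 points − 62 points = 14 points. All other bidders lose, so their payoff is 0.

Payoffs: Firm V 0 points, Firm M 0 points, Firm R 0 points, Firm T 0 points, Firm U 0 points, Firm P 0 points, Firm L 14 points.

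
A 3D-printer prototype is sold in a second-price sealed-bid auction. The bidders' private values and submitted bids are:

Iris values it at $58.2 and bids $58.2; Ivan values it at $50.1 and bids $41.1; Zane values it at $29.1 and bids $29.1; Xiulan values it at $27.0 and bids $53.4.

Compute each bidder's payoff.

Bids in descending order: Iris $58.2, then Xiulan $53.4, then Ivan $41.1, then Zane $29.1.
Iris has the top bid and wins; the price is the second-highest bid, $53.4.
Iris's payoff = $58.2 − $53.4 = $4.8. All other bidders lose, so their payoff is 0.

Payoffs: Iris $4.8, Ivan $0.0, Zane $0.0, Xiulan $0.0.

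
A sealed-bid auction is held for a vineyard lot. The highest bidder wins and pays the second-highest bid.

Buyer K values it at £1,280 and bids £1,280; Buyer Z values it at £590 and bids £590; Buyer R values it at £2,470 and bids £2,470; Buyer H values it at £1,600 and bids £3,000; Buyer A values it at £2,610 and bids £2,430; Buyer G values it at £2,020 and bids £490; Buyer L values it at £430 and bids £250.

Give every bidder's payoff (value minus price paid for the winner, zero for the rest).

Buyer K £0, Buyer Z £0, Buyer R £0, Buyer H -£870, Buyer A £0, Buyer G £0, Buyer L £0.

Ranking the bids: Buyer H £3,000; Buyer R £2,470; Buyer A £2,430; Buyer K £1,280; Buyer Z £590; Buyer G £490; Buyer L £250.
Buyer H has the top bid and wins; the price is the second-highest bid, £2,470.
Buyer H's payoff = £1,600 − £2,470 = -£870. All other bidders lose, so their payoff is 0.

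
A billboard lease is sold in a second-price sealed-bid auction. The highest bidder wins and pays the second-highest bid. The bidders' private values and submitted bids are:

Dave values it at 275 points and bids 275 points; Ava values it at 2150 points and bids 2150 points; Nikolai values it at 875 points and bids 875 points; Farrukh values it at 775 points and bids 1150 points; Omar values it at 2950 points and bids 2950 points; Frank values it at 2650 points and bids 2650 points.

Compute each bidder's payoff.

Ranking the bids: Omar 2950 points; Frank 2650 points; Ava 2150 points; Farrukh 1150 points; Nikolai 875 points; Dave 275 points.
Omar has the top bid and wins; the price is the second-highest bid, 2650 points.
Omar's payoff = 2950 points − 2650 points = 300 points. All other bidders lose, so their payoff is 0.

Dave 0 points, Ava 0 points, Nikolai 0 points, Farrukh 0 points, Omar 300 points, Frank 0 points.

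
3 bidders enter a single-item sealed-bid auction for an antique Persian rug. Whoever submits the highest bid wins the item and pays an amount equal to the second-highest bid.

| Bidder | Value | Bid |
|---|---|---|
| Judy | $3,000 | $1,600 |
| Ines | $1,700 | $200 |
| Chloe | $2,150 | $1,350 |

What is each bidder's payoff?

Ranking the bids: Judy $1,600; Chloe $1,350; Ines $200.
Judy has the top bid and wins; the price is the second-highest bid, $1,350.
Judy's payoff = $3,000 − $1,350 = $1,650. All other bidders lose, so their payoff is 0.

Judy $1,650, Ines $0, Chloe $0.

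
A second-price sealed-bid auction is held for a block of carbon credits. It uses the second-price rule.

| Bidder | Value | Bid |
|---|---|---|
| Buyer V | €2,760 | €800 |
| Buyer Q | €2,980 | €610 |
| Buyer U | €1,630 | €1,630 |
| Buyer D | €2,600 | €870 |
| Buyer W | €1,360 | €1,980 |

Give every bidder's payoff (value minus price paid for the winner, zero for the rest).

Buyer V €0, Buyer Q €0, Buyer U €0, Buyer D €0, Buyer W -€270.

Bids in descending order: Buyer W €1,980 > Buyer U €1,630 > Buyer D €870 > Buyer V €800 > Buyer Q €610.
Buyer W has the top bid and wins; the price is the second-highest bid, €1,630.
Buyer W's payoff = €1,360 − €1,630 = -€270. All other bidders lose, so their payoff is 0.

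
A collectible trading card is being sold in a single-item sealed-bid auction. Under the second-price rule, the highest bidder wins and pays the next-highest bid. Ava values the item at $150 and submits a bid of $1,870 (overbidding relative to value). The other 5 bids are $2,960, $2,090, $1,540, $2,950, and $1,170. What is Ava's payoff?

Payoff = $0.

Highest competing bid: $2,960.
Ava's bid $1,870 is not the highest, so Ava loses, pays nothing, and earns zero payoff.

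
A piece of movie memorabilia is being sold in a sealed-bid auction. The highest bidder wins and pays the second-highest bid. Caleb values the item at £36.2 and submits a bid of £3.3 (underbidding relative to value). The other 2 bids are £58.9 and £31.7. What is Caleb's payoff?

Payoff = £0.0.

Highest competing bid: £58.9.
Caleb's bid £3.3 is not the highest, so Caleb loses, pays nothing, and earns zero payoff.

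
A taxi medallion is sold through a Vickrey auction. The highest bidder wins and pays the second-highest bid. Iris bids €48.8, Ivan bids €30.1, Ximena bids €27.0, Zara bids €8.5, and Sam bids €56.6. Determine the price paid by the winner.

Bids in descending order: Sam €56.6 > Iris €48.8 > Ivan €30.1 > Ximena €27.0 > Zara €8.5.
Sam has the highest bid, so Sam wins.
The second-highest bid is €48.8, so that is what Sam pays.

The winner pays €48.8.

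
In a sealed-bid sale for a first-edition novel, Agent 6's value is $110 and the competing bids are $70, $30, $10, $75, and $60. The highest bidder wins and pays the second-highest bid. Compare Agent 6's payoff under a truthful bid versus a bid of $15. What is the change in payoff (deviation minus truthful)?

The highest competing bid is $75.
Bidding truthfully at $110: Agent 6 has the top bid, wins, and pays the second-highest bid $75. Payoff = $110 − $75 = $35.
Bidding $15: the top bid is $75 (a rival), so Agent 6 loses. Payoff = $0.
Change = $0 − $35 = -$35.
Deviating from a truthful bid can only lose payoff in a second-price auction — never gain.

Change in payoff: -$35.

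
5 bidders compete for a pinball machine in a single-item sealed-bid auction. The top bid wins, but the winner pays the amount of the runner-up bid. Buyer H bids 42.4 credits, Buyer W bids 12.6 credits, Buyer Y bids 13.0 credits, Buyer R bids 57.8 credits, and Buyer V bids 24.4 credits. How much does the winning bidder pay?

Bids in descending order: Buyer R 57.8 credits, then Buyer H 42.4 credits, then Buyer V 24.4 credits, then Buyer Y 13.0 credits, then Buyer W 12.6 credits.
Buyer R has the highest bid, so Buyer R wins.
The second-highest bid is 42.4 credits, so that is what Buyer R pays.

42.4 credits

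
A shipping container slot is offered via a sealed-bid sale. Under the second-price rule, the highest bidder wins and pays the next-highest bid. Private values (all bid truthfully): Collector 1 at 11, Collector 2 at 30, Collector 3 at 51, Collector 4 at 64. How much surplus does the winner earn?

13

Bids in descending order: Collector 4 64, then Collector 3 51, then Collector 2 30, then Collector 1 11.
Collector 4 wins with the top bid and pays the second-highest, 51.
Surplus = 64 − 51 = 13.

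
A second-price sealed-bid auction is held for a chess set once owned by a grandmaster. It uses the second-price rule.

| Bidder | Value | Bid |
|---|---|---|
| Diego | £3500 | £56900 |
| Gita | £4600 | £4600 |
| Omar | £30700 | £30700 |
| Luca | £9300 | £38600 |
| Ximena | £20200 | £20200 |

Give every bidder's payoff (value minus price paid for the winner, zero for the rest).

Bids in descending order: Diego £56900 > Luca £38600 > Omar £30700 > Ximena £20200 > Gita £4600.
Diego has the top bid and wins; the price is the second-highest bid, £38600.
Diego's payoff = £3500 − £38600 = -£35100. All other bidders lose, so their payoff is 0.

Diego -£35100, Gita £0, Omar £0, Luca £0, Ximena £0.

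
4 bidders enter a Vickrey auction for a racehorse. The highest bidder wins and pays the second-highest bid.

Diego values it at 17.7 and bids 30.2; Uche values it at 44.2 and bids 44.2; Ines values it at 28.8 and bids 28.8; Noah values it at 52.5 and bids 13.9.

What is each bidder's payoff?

Ordered from highest: Uche 44.2; Diego 30.2; Ines 28.8; Noah 13.9.
Uche has the top bid and wins; the price is the second-highest bid, 30.2.
Uche's payoff = 44.2 − 30.2 = 14.0. All other bidders lose, so their payoff is 0.

Diego 0.0, Uche 14.0, Ines 0.0, Noah 0.0.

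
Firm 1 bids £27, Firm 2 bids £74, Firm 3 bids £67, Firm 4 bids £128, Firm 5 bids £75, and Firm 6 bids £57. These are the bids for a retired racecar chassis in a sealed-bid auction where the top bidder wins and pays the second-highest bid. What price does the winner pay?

The winner pays £75.

Bids in descending order: Firm 4 £128, then Firm 5 £75, then Firm 2 £74, then Firm 3 £67, then Firm 6 £57, then Firm 1 £27.
Firm 4 is the highest bidder, so Firm 4 wins.
Under the second-price rule, the price is the second-highest bid: £75.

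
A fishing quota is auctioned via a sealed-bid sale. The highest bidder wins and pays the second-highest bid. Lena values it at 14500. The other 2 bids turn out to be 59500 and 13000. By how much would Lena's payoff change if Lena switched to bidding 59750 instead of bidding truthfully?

The highest competing bid is 59500.
Bidding truthfully at 14500: the top bid is 59500 (a rival), so Lena loses. Payoff = 0.
Bidding 59750: Lena has the top bid, wins, and pays the second-highest bid 59500. Payoff = 14500 − 59500 = -45000.
Change = -45000 − 0 = -45000.

-45000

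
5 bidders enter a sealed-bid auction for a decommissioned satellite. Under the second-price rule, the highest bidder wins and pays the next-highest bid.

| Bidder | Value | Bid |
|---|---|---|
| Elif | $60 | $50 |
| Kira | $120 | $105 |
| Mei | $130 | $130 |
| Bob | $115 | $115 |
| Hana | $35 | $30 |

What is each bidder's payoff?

Ordered from highest: Mei $130 > Bob $115 > Kira $105 > Elif $50 > Hana $30.
Mei has the top bid and wins; the price is the second-highest bid, $115.
Mei's payoff = $130 − $115 = $15. All other bidders lose, so their payoff is 0.

Elif $0, Kira $0, Mei $15, Bob $0, Hana $0.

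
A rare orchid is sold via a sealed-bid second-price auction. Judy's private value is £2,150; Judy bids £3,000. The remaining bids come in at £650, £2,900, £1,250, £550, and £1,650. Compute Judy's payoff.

Highest competing bid: £2,900.
Judy's bid £3,000 is the highest overall, so Judy wins and pays the second-highest bid, £2,900.
Payoff = value − price = £2,150 − £2,900 = -£750.
Overbidding won the item at a price above value — truthful bidding would have avoided this loss.

-£750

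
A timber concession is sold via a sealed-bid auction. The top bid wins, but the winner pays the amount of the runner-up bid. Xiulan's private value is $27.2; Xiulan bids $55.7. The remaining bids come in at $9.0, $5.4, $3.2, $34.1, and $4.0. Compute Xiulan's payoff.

Highest competing bid: $34.1.
Xiulan's bid $55.7 is the highest overall, so Xiulan wins and pays the second-highest bid, $34.1.
Payoff = value − price = $27.2 − $34.1 = -$6.9.
Overbidding won the item at a price above value — truthful bidding would have avoided this loss.

Xiulan's payoff: -$6.9.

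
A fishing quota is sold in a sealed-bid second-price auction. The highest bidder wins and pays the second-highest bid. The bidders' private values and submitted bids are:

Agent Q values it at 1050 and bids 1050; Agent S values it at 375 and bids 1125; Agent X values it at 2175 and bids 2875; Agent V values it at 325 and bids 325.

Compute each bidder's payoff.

Bids in descending order: Agent X 2875; Agent S 1125; Agent Q 1050; Agent V 325.
Agent X has the top bid and wins; the price is the second-highest bid, 1125.
Agent X's payoff = 2175 − 1125 = 1050. All other bidders lose, so their payoff is 0.

Agent Q 0, Agent S 0, Agent X 1050, Agent V 0.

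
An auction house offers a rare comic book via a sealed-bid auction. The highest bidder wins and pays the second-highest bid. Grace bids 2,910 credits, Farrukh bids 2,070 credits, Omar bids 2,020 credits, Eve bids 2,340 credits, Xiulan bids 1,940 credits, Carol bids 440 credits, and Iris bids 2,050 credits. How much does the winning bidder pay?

Ordered from highest: Grace 2,910 credits; Eve 2,340 credits; Farrukh 2,070 credits; Iris 2,050 credits; Omar 2,020 credits; Xiulan 1,940 credits; Carol 440 credits.
Grace has the highest bid, so Grace wins.
The second-highest bid is 2,340 credits, so that is what Grace pays.

Price paid: 2,340 credits.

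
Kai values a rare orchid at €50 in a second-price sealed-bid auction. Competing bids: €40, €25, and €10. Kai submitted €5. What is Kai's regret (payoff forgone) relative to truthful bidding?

The highest competing bid is €40.
Bidding truthfully at €50: Kai has the top bid, wins, and pays the second-highest bid €40. Payoff = €50 − €40 = €10.
Bidding €5: the top bid is €40 (a rival), so Kai loses. Payoff = €0.
Regret = truthful payoff − actual payoff = €10 − €0 = €10.

€10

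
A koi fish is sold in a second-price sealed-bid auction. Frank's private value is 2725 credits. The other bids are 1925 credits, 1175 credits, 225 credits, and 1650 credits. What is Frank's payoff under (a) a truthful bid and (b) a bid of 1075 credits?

Truthful: 800 credits; alternative: 0 credits.

The highest competing bid is 1925 credits.
Bidding truthfully at 2725 credits: Frank has the top bid, wins, and pays the second-highest bid 1925 credits. Payoff = 2725 credits − 1925 credits = 800 credits.
Bidding 1075 credits: the top bid is 1925 credits (a rival), so Frank loses. Payoff = 0 credits.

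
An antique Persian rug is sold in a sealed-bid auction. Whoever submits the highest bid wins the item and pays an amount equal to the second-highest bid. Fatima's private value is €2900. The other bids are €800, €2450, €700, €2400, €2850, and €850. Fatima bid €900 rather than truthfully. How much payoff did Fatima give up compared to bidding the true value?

The highest competing bid is €2850.
Bidding truthfully at €2900: Fatima has the top bid, wins, and pays the second-highest bid €2850. Payoff = €2900 − €2850 = €50.
Bidding €900: the top bid is €2850 (a rival), so Fatima loses. Payoff = €0.
Regret = truthful payoff − actual payoff = €50 − €0 = €50.
Deviating from a truthful bid can only lose payoff in a second-price auction — never gain.

€50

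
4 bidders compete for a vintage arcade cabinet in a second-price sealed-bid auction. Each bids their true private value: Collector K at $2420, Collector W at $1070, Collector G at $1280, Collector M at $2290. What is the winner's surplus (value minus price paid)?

Sorted high to low: Collector K $2420; Collector M $2290; Collector G $1280; Collector W $1070.
Collector K wins with the top bid and pays the second-highest, $2290.
Surplus = $2420 − $2290 = $130.

$130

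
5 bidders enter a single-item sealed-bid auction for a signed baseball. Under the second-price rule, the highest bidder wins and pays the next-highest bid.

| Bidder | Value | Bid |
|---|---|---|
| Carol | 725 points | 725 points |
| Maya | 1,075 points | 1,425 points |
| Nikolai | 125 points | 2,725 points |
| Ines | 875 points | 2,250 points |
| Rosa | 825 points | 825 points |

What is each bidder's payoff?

Carol 0 points, Maya 0 points, Nikolai -2,125 points, Ines 0 points, Rosa 0 points.

Ranking the bids: Nikolai 2,725 points; Ines 2,250 points; Maya 1,425 points; Rosa 825 points; Carol 725 points.
Nikolai has the top bid and wins; the price is the second-highest bid, 2,250 points.
Nikolai's payoff = 125 points − 2,250 points = -2,125 points. All other bidders lose, so their payoff is 0.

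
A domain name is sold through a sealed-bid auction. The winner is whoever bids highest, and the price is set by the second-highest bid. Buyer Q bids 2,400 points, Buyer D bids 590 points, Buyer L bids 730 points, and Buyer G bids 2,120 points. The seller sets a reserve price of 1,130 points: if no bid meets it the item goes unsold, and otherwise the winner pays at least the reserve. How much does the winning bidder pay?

The winner pays 2,120 points.

Ranking the bids: Buyer Q 2,400 points, then Buyer G 2,120 points, then Buyer L 730 points, then Buyer D 590 points.
Buyer Q has the highest bid, so Buyer Q wins.
The second-highest bid is 2,120 points, which exceeds the reserve, so that sets the price.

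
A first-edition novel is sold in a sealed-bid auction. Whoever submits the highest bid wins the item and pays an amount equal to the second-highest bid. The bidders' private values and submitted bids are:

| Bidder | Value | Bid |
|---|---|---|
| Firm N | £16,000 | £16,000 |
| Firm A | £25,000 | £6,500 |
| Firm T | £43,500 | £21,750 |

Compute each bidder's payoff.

Bids in descending order: Firm T £21,750 > Firm N £16,000 > Firm A £6,500.
Firm T has the top bid and wins; the price is the second-highest bid, £16,000.
Firm T's payoff = £43,500 − £16,000 = £27,500. All other bidders lose, so their payoff is 0.

Payoffs: Firm N £0, Firm A £0, Firm T £27,500.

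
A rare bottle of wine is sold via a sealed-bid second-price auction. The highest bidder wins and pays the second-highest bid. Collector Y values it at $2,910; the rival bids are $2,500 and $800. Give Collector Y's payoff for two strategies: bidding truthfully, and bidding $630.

The highest competing bid is $2,500.
Bidding truthfully at $2,910: Collector Y has the top bid, wins, and pays the second-highest bid $2,500. Payoff = $2,910 − $2,500 = $410.
Bidding $630: the top bid is $2,500 (a rival), so Collector Y loses. Payoff = $0.
This is the dominant-strategy logic: truthful bidding weakly beats any alternative.

(a) $410  (b) $0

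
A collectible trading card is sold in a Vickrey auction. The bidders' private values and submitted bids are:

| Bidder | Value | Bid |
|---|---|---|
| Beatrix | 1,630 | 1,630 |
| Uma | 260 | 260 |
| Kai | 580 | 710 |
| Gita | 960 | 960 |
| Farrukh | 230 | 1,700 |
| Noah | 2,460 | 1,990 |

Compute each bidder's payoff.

Bids in descending order: Noah 1,990, then Farrukh 1,700, then Beatrix 1,630, then Gita 960, then Kai 710, then Uma 260.
Noah has the top bid and wins; the price is the second-highest bid, 1,700.
Noah's payoff = 2,460 − 1,700 = 760. All other bidders lose, so their payoff is 0.

Beatrix 0, Uma 0, Kai 0, Gita 0, Farrukh 0, Noah 760.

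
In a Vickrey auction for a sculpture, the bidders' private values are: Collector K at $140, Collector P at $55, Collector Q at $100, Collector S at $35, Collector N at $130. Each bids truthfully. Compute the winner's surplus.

$10

Ordered from highest: Collector K $140 > Collector N $130 > Collector Q $100 > Collector P $55 > Collector S $35.
Collector K wins with the top bid and pays the second-highest, $130.
Surplus = $140 − $130 = $10.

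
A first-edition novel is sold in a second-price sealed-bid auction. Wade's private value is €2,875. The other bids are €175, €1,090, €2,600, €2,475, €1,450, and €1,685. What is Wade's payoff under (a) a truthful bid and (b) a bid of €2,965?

The highest competing bid is €2,600.
Bidding truthfully at €2,875: Wade has the top bid, wins, and pays the second-highest bid €2,600. Payoff = €2,875 − €2,600 = €275.
Bidding €2,965: Wade has the top bid, wins, and pays the second-highest bid €2,600. Payoff = €2,875 − €2,600 = €275.
The bid only affects whether you win, not the price — here both bids land on the same side of the top rival bid, so the deviation is payoff-neutral.

Truthful: €275; alternative: €275.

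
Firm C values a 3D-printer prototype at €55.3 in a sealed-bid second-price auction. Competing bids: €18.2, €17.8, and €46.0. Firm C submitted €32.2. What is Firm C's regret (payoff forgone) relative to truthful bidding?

€9.3

The highest competing bid is €46.0.
Bidding truthfully at €55.3: Firm C has the top bid, wins, and pays the second-highest bid €46.0. Payoff = €55.3 − €46.0 = €9.3.
Bidding €32.2: the top bid is €46.0 (a rival), so Firm C loses. Payoff = €0.0.
Regret = truthful payoff − actual payoff = €9.3 − €0.0 = €9.3.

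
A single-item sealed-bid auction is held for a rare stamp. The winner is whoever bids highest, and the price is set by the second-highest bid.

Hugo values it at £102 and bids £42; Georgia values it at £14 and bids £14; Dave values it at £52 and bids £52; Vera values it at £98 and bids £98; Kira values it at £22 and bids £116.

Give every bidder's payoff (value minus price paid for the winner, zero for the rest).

Hugo £0, Georgia £0, Dave £0, Vera £0, Kira -£76.

Ordered from highest: Kira £116 > Vera £98 > Dave £52 > Hugo £42 > Georgia £14.
Kira has the top bid and wins; the price is the second-highest bid, £98.
Kira's payoff = £22 − £98 = -£76. All other bidders lose, so their payoff is 0.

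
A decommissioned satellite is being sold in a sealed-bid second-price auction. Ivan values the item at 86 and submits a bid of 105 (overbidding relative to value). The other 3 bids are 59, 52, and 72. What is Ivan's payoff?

14

Highest competing bid: 72.
Ivan's bid 105 is the highest overall, so Ivan wins and pays the second-highest bid, 72.
Payoff = value − price = 86 − 72 = 14.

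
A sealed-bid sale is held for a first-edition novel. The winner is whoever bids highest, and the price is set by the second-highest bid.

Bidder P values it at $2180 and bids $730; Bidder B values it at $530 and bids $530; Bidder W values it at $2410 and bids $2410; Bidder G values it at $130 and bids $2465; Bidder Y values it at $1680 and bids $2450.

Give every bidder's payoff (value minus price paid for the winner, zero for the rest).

Sorted high to low: Bidder G $2465, then Bidder Y $2450, then Bidder W $2410, then Bidder P $730, then Bidder B $530.
Bidder G has the top bid and wins; the price is the second-highest bid, $2450.
Bidder G's payoff = $130 − $2450 = -$2320. All other bidders lose, so their payoff is 0.

Bidder P $0, Bidder B $0, Bidder W $0, Bidder G -$2320, Bidder Y $0.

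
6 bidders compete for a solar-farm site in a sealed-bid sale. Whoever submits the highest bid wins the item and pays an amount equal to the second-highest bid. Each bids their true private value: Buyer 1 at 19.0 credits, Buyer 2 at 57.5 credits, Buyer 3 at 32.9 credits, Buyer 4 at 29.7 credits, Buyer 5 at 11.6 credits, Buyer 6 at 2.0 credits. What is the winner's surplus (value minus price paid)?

Bids in descending order: Buyer 2 57.5 credits; Buyer 3 32.9 credits; Buyer 4 29.7 credits; Buyer 1 19.0 credits; Buyer 5 11.6 credits; Buyer 6 2.0 credits.
Buyer 2 wins with the top bid and pays the second-highest, 32.9 credits.
Surplus = 57.5 credits − 32.9 credits = 24.6 credits.

Winner's surplus: 24.6 credits.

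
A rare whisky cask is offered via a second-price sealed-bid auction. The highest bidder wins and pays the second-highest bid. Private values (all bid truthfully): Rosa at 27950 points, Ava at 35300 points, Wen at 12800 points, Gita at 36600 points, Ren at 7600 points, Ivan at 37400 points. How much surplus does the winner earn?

Bids in descending order: Ivan 37400 points; Gita 36600 points; Ava 35300 points; Rosa 27950 points; Wen 12800 points; Ren 7600 points.
Ivan wins with the top bid and pays the second-highest, 36600 points.
Surplus = 37400 points − 36600 points = 800 points.

800 points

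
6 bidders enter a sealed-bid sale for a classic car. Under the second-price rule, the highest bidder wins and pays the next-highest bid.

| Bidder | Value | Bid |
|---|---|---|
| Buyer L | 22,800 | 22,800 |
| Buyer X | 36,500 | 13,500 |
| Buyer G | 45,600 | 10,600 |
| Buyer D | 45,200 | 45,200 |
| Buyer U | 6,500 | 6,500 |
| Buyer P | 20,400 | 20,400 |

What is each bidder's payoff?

Bids in descending order: Buyer D 45,200; Buyer L 22,800; Buyer P 20,400; Buyer X 13,500; Buyer G 10,600; Buyer U 6,500.
Buyer D has the top bid and wins; the price is the second-highest bid, 22,800.
Buyer D's payoff = 45,200 − 22,800 = 22,400. All other bidders lose, so their payoff is 0.

Payoffs: Buyer L 0, Buyer X 0, Buyer G 0, Buyer D 22,400, Buyer U 0, Buyer P 0.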